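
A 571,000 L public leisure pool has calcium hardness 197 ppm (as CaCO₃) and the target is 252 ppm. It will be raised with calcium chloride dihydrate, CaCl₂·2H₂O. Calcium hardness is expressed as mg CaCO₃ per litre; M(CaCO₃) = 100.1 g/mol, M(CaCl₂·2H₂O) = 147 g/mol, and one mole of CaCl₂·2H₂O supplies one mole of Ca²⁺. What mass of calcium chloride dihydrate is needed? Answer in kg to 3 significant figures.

46.1 kg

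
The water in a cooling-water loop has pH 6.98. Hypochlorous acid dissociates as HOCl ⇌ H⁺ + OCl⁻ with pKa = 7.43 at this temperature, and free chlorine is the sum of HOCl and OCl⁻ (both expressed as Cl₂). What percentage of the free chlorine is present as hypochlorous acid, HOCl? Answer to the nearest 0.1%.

[OCl⁻]/[HOCl] = 10^(pH − pKa) = 10^(6.98 − 7.43) = 10^-0.45 = 0.3548.
Fraction as HOCl = 1 / (1 + 0.3548) = 0.7381.

73.8%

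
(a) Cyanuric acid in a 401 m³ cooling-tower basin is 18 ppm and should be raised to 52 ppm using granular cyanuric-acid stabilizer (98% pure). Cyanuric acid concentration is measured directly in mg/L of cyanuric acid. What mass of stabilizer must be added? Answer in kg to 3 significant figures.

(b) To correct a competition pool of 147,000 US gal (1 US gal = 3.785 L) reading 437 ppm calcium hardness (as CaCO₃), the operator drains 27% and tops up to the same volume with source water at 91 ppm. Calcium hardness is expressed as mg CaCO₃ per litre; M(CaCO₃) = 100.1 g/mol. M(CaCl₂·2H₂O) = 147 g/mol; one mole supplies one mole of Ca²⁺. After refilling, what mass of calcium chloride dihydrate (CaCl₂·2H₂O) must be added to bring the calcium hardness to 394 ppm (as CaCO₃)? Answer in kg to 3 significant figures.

(a) Volume: 401 m³ = 401,000 L.
(a) CYA to add: (52 − 18) = 34 mg/L × 401,000 L = 13,630 g cyanuric acid.
(a) At 98% purity: 13,630 / 0.98 = 13,910 g product.

(b) Volume: 147,000 US gal × 3.785 L/gal = 556,395 L.
(b) After draining 27% and refilling: 437 × 0.73 + 91 × 0.27 = 343.58 ppm.
(b) Deficit to target: 394 − 343.58 = 50.42 mg/L.
(b) As CaCO₃: 50.42 mg/L × 556,395 L = 28,050 g; ÷ 100.1 = 280.3 mol Ca²⁺.
(b) Mass: 280.3 × 147 = 41,200 g.

(a) 13.9 kg; (b) 41.2 kg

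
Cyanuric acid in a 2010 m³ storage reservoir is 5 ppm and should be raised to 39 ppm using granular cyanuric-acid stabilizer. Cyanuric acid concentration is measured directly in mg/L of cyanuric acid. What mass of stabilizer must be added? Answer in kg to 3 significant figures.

68.3 kg

Volume: 2010 m³ = 2,010,000 L.
CYA to add: (39 − 5) = 34 mg/L × 2,010,000 L = 68,340 g cyanuric acid.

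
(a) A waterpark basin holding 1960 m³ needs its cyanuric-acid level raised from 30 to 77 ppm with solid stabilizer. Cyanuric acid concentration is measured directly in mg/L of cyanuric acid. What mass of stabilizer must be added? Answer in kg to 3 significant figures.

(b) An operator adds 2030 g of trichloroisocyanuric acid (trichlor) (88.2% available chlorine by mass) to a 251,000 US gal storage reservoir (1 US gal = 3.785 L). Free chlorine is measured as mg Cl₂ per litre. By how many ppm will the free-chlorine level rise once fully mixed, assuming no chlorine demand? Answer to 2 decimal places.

(a) 92.1 kg; (b) 1.88 ppm

(a) Volume: 1960 m³ = 1,960,000 L.
(a) CYA to add: (77 − 30) = 47 mg/L × 1,960,000 L = 92,120 g cyanuric acid.

(b) Volume: 251,000 US gal × 3.785 L/gal = 950,035 L.
(b) Available chlorine delivered: 2030 g × 0.882 = 1790 g as Cl₂.
(b) Concentration rise: 1790 g / 950,035 L = 1.885 mg/L = 1.88 ppm.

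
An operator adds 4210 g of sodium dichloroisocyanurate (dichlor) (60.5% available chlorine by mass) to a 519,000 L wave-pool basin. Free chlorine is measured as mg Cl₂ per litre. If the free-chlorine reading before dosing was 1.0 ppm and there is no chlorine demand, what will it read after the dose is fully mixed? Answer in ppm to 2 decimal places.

5.91 ppm

Available chlorine delivered: 4210 g × 0.605 = 2547 g as Cl₂.
Concentration rise: 2547 g / 519,000 L = 4.908 mg/L = 4.91 ppm.
Final FC: 1.0 + 4.91 = 5.91 ppm.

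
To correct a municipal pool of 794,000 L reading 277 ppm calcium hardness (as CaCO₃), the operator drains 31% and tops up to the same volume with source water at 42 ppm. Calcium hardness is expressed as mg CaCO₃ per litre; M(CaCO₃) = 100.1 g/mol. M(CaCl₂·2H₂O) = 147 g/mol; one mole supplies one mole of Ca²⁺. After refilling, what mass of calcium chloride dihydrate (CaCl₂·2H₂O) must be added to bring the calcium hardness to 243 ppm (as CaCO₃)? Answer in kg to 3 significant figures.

45.3 kg

After draining 31% and refilling: 277 × 0.69 + 42 × 0.31 = 204.15 ppm.
Deficit to target: 243 − 204.15 = 38.85 mg/L.
As CaCO₃: 38.85 mg/L × 794,000 L = 30,850 g; ÷ 100.1 = 308.2 mol Ca²⁺.
Mass: 308.2 × 147 = 45,300 g.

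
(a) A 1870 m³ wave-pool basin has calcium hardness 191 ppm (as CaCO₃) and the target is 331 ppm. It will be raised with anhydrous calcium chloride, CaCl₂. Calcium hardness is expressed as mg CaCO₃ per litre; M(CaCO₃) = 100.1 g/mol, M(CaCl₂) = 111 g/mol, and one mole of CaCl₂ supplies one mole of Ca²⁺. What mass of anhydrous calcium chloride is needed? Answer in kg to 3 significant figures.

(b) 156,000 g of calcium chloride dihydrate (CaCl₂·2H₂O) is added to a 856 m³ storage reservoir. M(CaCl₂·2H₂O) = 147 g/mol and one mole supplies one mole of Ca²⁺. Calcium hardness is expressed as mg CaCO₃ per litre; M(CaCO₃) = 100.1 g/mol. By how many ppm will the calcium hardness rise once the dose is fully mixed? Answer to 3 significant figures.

(a) Volume: 1870 m³ = 1,870,000 L.
(a) Hardness to add: (331 − 191) = 140 mg/L as CaCO₃ × 1,870,000 L = 261,800 g as CaCO₃.
(a) Moles of Ca²⁺ (1 mol Ca²⁺ ≡ 1 mol CaCO₃): 261,800 / 100.1 g/mol = 2615 mol.
(a) Mass of CaCl₂: 2615 × 111 = 290,300 g.

(b) Volume: 856 m³ = 856,000 L.
(b) Moles of Ca²⁺: 156,000 g ÷ 147 g/mol = 1061 mol.
(b) As CaCO₃: 1061 mol × 100.1 g/mol = 106,200 g.
(b) Rise: 106,200 g / 856,000 L × 1000 = 124.1 mg/L.

(a) 290 kg; (b) 124 ppm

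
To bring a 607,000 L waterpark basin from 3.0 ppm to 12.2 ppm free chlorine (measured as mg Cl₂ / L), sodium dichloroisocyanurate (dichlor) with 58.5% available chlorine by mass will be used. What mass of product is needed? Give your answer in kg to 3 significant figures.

Chlorine deficit: 12.2 − 3.0 = 9.2 ppm = 9.2 mg/L as Cl₂.
Cl₂ equivalent needed: 9.2 mg/L × 607,000 L = 5,584,000 mg = 5584 g.
Product at 58.5% available chlorine: 5584 / 0.585 = 9546 g.

9.55 kg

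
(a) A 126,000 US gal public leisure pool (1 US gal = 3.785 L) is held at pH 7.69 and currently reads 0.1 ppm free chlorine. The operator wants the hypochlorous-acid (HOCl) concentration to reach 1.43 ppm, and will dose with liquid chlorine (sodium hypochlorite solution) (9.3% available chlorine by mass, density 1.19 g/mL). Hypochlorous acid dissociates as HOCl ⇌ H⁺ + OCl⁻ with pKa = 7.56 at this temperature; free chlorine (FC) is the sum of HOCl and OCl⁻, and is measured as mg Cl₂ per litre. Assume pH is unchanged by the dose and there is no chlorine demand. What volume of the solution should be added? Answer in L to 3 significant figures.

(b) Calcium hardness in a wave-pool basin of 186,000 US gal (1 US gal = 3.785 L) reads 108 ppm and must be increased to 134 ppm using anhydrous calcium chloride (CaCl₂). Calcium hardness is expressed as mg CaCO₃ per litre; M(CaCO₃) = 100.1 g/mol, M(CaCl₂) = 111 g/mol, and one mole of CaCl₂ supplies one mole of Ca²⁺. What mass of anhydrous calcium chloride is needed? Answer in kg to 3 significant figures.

(a) 14.0 L; (b) 20.3 kg

(a) Volume: 126,000 US gal × 3.785 L/gal = 476,910 L.
(a) [OCl⁻]/[HOCl] = 10^(pH − pKa) = 10^(7.69 − 7.56) = 1.349; fraction as HOCl = 1/(1 + 1.349) = 0.4257.
(a) Free chlorine required for 1.43 ppm HOCl: 1.43 / 0.4257 = 3.359 ppm.
(a) FC to add: 3.359 − 0.1 = 3.259 mg/L as Cl₂.
(a) Cl₂ equivalent: 3.259 mg/L × 476,910 L = 1554 g.
(a) Product at 9.3% available Cl: 1554 / 0.093 = 16,710 g.
(a) Volume: 16,710 g ÷ 1.19 g/mL = 14,040 mL.

(b) Volume: 186,000 US gal × 3.785 L/gal = 704,010 L.
(b) Hardness to add: (134 − 108) = 26 mg/L as CaCO₃ × 704,010 L = 18,300 g as CaCO₃.
(b) Moles of Ca²⁺ (1 mol Ca²⁺ ≡ 1 mol CaCO₃): 18,300 / 100.1 g/mol = 182.9 mol.
(b) Mass of CaCl₂: 182.9 × 111 = 20,300 g.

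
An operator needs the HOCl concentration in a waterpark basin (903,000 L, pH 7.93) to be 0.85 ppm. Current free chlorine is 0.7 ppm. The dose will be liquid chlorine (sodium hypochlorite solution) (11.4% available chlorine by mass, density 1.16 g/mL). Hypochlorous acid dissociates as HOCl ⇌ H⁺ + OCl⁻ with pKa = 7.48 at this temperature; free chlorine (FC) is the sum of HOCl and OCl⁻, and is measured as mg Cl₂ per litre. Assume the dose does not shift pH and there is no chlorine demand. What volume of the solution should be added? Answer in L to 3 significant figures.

[OCl⁻]/[HOCl] = 10^(pH − pKa) = 10^(7.93 − 7.48) = 2.818; fraction as HOCl = 1/(1 + 2.818) = 0.2619.
Free chlorine required for 0.85 ppm HOCl: 0.85 / 0.2619 = 3.246 ppm.
FC to add: 3.246 − 0.7 = 2.546 mg/L as Cl₂.
Cl₂ equivalent: 2.546 mg/L × 903,000 L = 2299 g.
Product at 11.4% available Cl: 2299 / 0.114 = 20,160 g.
Volume: 20,160 g ÷ 1.16 g/mL = 17,380 mL.

17.4 L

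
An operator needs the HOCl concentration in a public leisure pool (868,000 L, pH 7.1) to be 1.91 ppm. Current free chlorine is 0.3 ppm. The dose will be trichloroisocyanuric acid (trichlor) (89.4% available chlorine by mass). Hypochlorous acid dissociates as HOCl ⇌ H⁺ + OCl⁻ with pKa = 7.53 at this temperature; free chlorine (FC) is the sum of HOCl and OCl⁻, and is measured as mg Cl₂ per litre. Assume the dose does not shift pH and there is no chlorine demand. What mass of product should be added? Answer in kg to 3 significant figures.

[OCl⁻]/[HOCl] = 10^(pH − pKa) = 10^(7.1 − 7.53) = 0.3715; fraction as HOCl = 1/(1 + 0.3715) = 0.7291.
Free chlorine required for 1.91 ppm HOCl: 1.91 / 0.7291 = 2.62 ppm.
FC to add: 2.62 − 0.3 = 2.32 mg/L as Cl₂.
Cl₂ equivalent: 2.32 mg/L × 868,000 L = 2013 g.
Product at 89.4% available Cl: 2013 / 0.894 = 2252 g.

2.25 kg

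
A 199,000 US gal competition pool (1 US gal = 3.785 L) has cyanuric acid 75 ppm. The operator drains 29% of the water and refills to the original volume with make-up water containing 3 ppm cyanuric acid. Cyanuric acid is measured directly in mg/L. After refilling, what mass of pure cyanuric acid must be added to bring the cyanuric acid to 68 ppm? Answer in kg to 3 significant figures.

10.5 kg

Volume: 199,000 US gal × 3.785 L/gal = 753,215 L.
After draining 29% and refilling: 75 × 0.71 + 3 × 0.29 = 54.12 ppm.
Deficit to target: 68 − 54.12 = 13.88 mg/L.
Mass: 13.88 mg/L × 753,215 L = 10,450 g cyanuric acid.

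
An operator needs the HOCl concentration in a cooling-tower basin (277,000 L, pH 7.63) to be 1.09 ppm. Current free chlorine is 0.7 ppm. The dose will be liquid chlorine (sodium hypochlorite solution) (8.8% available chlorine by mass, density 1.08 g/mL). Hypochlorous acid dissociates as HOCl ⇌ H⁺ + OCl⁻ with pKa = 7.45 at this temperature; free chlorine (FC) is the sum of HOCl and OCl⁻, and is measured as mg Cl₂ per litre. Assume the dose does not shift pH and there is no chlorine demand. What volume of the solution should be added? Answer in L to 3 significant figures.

[OCl⁻]/[HOCl] = 10^(pH − pKa) = 10^(7.63 − 7.45) = 1.514; fraction as HOCl = 1/(1 + 1.514) = 0.3978.
Free chlorine required for 1.09 ppm HOCl: 1.09 / 0.3978 = 2.74 ppm.
FC to add: 2.74 − 0.7 = 2.04 mg/L as Cl₂.
Cl₂ equivalent: 2.04 mg/L × 277,000 L = 565 g.
Product at 8.8% available Cl: 565 / 0.088 = 6421 g.
Volume: 6421 g ÷ 1.08 g/mL = 5945 mL.

5.95 L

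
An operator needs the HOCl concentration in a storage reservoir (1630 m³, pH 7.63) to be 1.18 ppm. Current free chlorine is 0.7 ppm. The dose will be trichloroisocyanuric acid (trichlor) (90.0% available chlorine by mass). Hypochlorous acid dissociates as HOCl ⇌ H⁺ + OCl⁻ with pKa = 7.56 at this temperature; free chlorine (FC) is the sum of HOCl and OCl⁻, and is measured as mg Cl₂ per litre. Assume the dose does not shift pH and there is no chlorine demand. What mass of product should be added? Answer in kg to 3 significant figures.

3.38 kg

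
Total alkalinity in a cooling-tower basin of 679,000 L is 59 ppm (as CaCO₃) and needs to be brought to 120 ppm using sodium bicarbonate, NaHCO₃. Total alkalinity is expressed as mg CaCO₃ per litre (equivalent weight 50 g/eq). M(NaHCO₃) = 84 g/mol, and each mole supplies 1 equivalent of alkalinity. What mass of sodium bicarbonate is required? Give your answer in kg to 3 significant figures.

Alkalinity to add: (120 − 59) = 61 mg/L as CaCO₃ × 679,000 L = 41,420 g as CaCO₃.
Equivalents: 41,420 g ÷ 50 g/eq = 828.4 eq.
NaHCO₃ supplies 1 eq per mole → 828.4 mol.
Mass: 828.4 mol × 84 g/mol = 69,580 g.

69.6 kg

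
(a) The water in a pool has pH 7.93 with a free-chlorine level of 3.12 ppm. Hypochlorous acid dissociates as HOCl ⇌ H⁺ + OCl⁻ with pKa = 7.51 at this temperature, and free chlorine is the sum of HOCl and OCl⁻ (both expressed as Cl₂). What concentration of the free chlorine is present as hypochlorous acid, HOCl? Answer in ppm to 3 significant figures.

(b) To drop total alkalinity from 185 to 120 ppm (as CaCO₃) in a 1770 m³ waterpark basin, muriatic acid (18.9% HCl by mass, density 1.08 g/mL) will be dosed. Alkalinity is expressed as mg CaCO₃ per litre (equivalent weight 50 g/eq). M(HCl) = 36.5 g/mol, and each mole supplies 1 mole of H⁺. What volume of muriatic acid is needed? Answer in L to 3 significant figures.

(a) 0.859 ppm; (b) 411 L

(a) [OCl⁻]/[HOCl] = 10^(pH − pKa) = 10^(7.93 − 7.51) = 10^0.42 = 2.63.
(a) Fraction as HOCl = 1 / (1 + 2.63) = 0.2755.
(a) HOCl = 0.2755 × 3.12 ppm = 0.8594 ppm.

(b) Volume: 1770 m³ = 1,770,000 L.
(b) Alkalinity to neutralize: (185 − 120) = 65 mg/L as CaCO₃ × 1,770,000 L = 115,000 g as CaCO₃.
(b) Equivalents of H⁺ required: 115,000 ÷ 50 g/eq = 2301 eq = 2301 mol HCl.
(b) Mass of HCl: 2301 × 36.5 = 83,990 g.
(b) Mass of 18.9% solution: 83,990 / 0.189 = 444,400 g.
(b) Volume: 444,400 g ÷ 1.08 g/mL = 411,500 mL.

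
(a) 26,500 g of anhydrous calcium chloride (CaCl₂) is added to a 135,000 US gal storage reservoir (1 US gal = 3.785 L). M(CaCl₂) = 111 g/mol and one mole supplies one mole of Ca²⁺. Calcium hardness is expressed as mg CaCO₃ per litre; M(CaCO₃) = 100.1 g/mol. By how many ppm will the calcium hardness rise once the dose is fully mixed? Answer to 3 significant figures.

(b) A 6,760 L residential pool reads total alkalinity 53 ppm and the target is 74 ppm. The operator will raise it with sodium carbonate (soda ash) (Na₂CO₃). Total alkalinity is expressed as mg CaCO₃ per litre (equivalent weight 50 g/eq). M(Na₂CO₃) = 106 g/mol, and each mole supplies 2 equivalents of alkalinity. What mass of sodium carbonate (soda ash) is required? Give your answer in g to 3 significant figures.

(a) 46.8 ppm; (b) 150 g

(a) Volume: 135,000 US gal × 3.785 L/gal = 510,975 L.
(a) Moles of Ca²⁺: 26,500 g ÷ 111 g/mol = 238.7 mol.
(a) As CaCO₃: 238.7 mol × 100.1 g/mol = 23,900 g.
(a) Rise: 23,900 g / 510,975 L × 1000 = 46.77 mg/L.

(b) Alkalinity to add: (74 − 53) = 21 mg/L as CaCO₃ × 6,760 L = 142 g as CaCO₃.
(b) Equivalents: 142 g ÷ 50 g/eq = 2.839 eq.
(b) Each mole of Na₂CO₃ supplies 2 eq, so 2.839 / 2 = 1.42 mol.
(b) Mass: 1.42 mol × 106 g/mol = 150.5 g.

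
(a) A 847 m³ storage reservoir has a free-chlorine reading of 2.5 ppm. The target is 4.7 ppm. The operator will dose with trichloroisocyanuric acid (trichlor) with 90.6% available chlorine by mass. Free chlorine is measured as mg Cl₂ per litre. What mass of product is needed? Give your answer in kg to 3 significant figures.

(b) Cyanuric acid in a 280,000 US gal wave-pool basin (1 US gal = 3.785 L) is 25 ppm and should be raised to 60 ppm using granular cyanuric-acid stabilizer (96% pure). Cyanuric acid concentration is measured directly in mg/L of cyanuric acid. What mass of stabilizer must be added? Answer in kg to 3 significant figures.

(a) 2.06 kg; (b) 38.6 kg

(a) Volume: 847 m³ = 847,000 L.
(a) Chlorine deficit: 4.7 − 2.5 = 2.2 ppm = 2.2 mg/L as Cl₂.
(a) Cl₂ equivalent needed: 2.2 mg/L × 847,000 L = 1,863,000 mg = 1863 g.
(a) Product at 90.6% available chlorine: 1863 / 0.906 = 2057 g.

(b) Volume: 280,000 US gal × 3.785 L/gal = 1,059,800 L.
(b) CYA to add: (60 − 25) = 35 mg/L × 1,059,800 L = 37,090 g cyanuric acid.
(b) At 96% purity: 37,090 / 0.96 = 38,640 g product.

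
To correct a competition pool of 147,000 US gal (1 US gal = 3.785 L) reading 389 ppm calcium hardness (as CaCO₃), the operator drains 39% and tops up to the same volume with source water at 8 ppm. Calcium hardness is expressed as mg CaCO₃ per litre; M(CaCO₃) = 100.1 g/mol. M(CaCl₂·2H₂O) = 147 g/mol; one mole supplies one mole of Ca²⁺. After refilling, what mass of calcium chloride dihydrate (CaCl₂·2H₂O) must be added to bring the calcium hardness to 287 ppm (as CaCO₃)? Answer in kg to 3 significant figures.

Volume: 147,000 US gal × 3.785 L/gal = 556,395 L.
After draining 39% and refilling: 389 × 0.61 + 8 × 0.39 = 240.41 ppm.
Deficit to target: 287 − 240.41 = 46.59 mg/L.
As CaCO₃: 46.59 mg/L × 556,395 L = 25,920 g; ÷ 100.1 = 259 mol Ca²⁺.
Mass: 259 × 147 = 38,070 g.

38.1 kg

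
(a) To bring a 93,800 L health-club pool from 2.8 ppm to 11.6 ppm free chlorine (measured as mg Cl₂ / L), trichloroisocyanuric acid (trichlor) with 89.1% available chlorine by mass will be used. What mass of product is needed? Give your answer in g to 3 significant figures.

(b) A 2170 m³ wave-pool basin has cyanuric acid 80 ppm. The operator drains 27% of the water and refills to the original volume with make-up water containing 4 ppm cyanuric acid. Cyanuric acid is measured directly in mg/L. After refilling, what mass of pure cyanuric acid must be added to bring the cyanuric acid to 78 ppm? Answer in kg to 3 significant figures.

(a) Chlorine deficit: 11.6 − 2.8 = 8.8 ppm = 8.8 mg/L as Cl₂.
(a) Cl₂ equivalent needed: 8.8 mg/L × 93,800 L = 825,400 mg = 825.4 g.
(a) Product at 89.1% available chlorine: 825.4 / 0.891 = 926.4 g.

(b) Volume: 2170 m³ = 2,170,000 L.
(b) After draining 27% and refilling: 80 × 0.73 + 4 × 0.27 = 59.48 ppm.
(b) Deficit to target: 78 − 59.48 = 18.52 mg/L.
(b) Mass: 18.52 mg/L × 2,170,000 L = 40,190 g cyanuric acid.

(a) 926 g; (b) 40.2 kg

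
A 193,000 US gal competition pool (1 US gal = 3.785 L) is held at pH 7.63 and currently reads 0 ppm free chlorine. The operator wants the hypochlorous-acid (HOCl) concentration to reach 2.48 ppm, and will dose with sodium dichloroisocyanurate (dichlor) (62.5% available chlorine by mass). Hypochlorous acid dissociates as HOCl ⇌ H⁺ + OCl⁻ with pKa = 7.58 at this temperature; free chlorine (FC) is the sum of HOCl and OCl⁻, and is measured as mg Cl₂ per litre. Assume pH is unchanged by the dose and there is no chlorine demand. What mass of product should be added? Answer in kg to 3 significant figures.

6.15 kg

Volume: 193,000 US gal × 3.785 L/gal = 730,505 L.
[OCl⁻]/[HOCl] = 10^(pH − pKa) = 10^(7.63 − 7.58) = 1.122; fraction as HOCl = 1/(1 + 1.122) = 0.4712.
Free chlorine required for 2.48 ppm HOCl: 2.48 / 0.4712 = 5.263 ppm.
FC to add: 5.263 − 0 = 5.263 mg/L as Cl₂.
Cl₂ equivalent: 5.263 mg/L × 730,505 L = 3844 g.
Product at 62.5% available Cl: 3844 / 0.625 = 6151 g.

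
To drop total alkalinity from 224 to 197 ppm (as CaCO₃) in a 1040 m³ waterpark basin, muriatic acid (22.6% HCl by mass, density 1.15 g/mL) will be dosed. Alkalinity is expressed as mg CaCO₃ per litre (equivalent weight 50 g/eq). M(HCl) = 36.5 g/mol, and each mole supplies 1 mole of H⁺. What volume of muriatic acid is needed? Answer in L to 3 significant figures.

78.9 L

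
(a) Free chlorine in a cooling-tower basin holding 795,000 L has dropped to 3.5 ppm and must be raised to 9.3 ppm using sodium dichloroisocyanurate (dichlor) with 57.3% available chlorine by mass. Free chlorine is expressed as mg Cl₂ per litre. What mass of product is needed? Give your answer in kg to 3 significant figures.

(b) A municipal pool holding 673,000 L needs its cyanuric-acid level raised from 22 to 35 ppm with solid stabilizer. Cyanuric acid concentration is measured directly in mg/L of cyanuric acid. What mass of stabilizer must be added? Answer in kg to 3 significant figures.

(a) 8.05 kg; (b) 8.75 kg

(a) Chlorine deficit: 9.3 − 3.5 = 5.8 ppm = 5.8 mg/L as Cl₂.
(a) Cl₂ equivalent needed: 5.8 mg/L × 795,000 L = 4,611,000 mg = 4611 g.
(a) Product at 57.3% available chlorine: 4611 / 0.573 = 8047 g.

(b) CYA to add: (35 − 22) = 13 mg/L × 673,000 L = 8749 g cyanuric acid.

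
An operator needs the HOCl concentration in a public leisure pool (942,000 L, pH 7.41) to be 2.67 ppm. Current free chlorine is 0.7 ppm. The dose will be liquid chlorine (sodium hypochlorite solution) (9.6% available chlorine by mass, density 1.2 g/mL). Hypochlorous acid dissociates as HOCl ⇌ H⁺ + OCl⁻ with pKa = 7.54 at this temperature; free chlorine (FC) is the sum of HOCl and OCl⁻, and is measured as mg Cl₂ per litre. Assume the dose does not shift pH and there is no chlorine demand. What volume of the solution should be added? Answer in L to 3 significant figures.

[OCl⁻]/[HOCl] = 10^(pH − pKa) = 10^(7.41 − 7.54) = 0.7413; fraction as HOCl = 1/(1 + 0.7413) = 0.5743.
Free chlorine required for 2.67 ppm HOCl: 2.67 / 0.5743 = 4.649 ppm.
FC to add: 4.649 − 0.7 = 3.949 mg/L as Cl₂.
Cl₂ equivalent: 3.949 mg/L × 942,000 L = 3720 g.
Product at 9.6% available Cl: 3720 / 0.096 = 38,750 g.
Volume: 38,750 g ÷ 1.2 g/mL = 32,290 mL.

32.3 L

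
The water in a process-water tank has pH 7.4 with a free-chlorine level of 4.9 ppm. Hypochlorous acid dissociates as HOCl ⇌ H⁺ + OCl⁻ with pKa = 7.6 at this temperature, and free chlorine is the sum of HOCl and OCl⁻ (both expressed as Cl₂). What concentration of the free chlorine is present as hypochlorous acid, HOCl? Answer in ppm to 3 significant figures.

[OCl⁻]/[HOCl] = 10^(pH − pKa) = 10^(7.4 − 7.6) = 10^-0.20 = 0.631.
Fraction as HOCl = 1 / (1 + 0.631) = 0.6131.
HOCl = 0.6131 × 4.9 ppm = 3.004 ppm.

3.00 ppm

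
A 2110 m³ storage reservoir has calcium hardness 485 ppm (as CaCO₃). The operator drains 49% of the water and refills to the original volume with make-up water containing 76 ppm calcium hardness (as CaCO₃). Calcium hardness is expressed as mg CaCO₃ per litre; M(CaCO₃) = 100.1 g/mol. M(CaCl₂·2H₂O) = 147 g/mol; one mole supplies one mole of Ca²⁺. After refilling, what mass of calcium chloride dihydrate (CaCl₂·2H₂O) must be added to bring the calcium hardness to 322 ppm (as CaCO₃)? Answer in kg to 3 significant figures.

Volume: 2110 m³ = 2,110,000 L.
After draining 49% and refilling: 485 × 0.51 + 76 × 0.49 = 284.59 ppm.
Deficit to target: 322 − 284.59 = 37.41 mg/L.
As CaCO₃: 37.41 mg/L × 2,110,000 L = 78,940 g; ÷ 100.1 = 788.6 mol Ca²⁺.
Mass: 788.6 × 147 = 115,900 g.

116 kg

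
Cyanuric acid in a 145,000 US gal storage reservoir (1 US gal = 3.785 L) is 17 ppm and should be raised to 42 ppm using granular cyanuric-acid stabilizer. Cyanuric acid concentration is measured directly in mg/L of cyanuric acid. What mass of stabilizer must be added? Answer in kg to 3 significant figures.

13.7 kg

Volume: 145,000 US gal × 3.785 L/gal = 548,825 L.
CYA to add: (42 − 17) = 25 mg/L × 548,825 L = 13,720 g cyanuric acid.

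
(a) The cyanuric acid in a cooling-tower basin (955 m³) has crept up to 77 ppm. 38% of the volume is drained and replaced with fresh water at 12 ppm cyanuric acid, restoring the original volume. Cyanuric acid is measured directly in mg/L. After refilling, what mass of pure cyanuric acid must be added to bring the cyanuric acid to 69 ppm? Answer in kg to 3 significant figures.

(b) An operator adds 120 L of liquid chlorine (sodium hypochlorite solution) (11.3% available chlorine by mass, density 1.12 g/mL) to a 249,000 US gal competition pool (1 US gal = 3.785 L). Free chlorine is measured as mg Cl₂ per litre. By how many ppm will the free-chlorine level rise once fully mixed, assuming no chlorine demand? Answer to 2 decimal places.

(a) Volume: 955 m³ = 955,000 L.
(a) After draining 38% and refilling: 77 × 0.62 + 12 × 0.38 = 52.3 ppm.
(a) Deficit to target: 69 − 52.3 = 16.7 mg/L.
(a) Mass: 16.7 mg/L × 955,000 L = 15,950 g cyanuric acid.

(b) Volume: 249,000 US gal × 3.785 L/gal = 942,465 L.
(b) Mass of solution: 120 L × 1000 mL/L × 1.12 g/mL = 134,400 g.
(b) Available chlorine delivered: 134,400 g × 0.113 = 15,190 g as Cl₂.
(b) Concentration rise: 15,190 g / 942,465 L = 16.11 mg/L = 16.11 ppm.

(a) 15.9 kg; (b) 16.11 ppm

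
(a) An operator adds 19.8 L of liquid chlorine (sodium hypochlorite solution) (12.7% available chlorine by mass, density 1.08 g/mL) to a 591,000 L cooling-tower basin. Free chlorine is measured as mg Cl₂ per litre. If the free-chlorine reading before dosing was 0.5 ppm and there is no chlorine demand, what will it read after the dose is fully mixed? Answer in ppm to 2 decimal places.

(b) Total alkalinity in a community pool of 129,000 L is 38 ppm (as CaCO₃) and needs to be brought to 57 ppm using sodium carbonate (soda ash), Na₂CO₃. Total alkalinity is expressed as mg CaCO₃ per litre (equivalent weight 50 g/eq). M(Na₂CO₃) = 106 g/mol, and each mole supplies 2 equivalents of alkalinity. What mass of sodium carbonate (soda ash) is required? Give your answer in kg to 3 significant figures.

(a) Mass of solution: 19.8 L × 1000 mL/L × 1.08 g/mL = 21,380 g.
(a) Available chlorine delivered: 21,380 g × 0.127 = 2716 g as Cl₂.
(a) Concentration rise: 2716 g / 591,000 L = 4.595 mg/L = 4.60 ppm.
(a) Final FC: 0.5 + 4.60 = 5.10 ppm.

(b) Alkalinity to add: (57 − 38) = 19 mg/L as CaCO₃ × 129,000 L = 2451 g as CaCO₃.
(b) Equivalents: 2451 g ÷ 50 g/eq = 49.02 eq.
(b) Each mole of Na₂CO₃ supplies 2 eq, so 49.02 / 2 = 24.51 mol.
(b) Mass: 24.51 mol × 106 g/mol = 2598 g.

(a) 5.10 ppm; (b) 2.60 kg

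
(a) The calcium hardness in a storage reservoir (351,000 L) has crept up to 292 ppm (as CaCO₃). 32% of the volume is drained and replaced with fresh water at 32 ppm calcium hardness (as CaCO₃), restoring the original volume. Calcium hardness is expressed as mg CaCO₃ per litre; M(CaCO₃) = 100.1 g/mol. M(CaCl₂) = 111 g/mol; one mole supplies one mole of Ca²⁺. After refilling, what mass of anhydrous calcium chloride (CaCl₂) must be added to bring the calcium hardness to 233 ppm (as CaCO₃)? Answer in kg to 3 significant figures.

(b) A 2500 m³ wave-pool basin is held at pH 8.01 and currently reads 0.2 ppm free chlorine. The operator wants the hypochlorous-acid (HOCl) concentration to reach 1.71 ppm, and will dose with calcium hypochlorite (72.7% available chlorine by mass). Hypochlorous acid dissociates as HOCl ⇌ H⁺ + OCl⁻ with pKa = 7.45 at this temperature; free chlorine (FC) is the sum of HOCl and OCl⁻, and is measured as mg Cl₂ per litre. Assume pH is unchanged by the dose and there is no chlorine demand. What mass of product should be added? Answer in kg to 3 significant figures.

(a) 9.42 kg; (b) 26.5 kg

(a) After draining 32% and refilling: 292 × 0.68 + 32 × 0.32 = 208.8 ppm.
(a) Deficit to target: 233 − 208.8 = 24.2 mg/L.
(a) As CaCO₃: 24.2 mg/L × 351,000 L = 8494 g; ÷ 100.1 = 84.86 mol Ca²⁺.
(a) Mass: 84.86 × 111 = 9419 g.

(b) Volume: 2500 m³ = 2,500,000 L.
(b) [OCl⁻]/[HOCl] = 10^(pH − pKa) = 10^(8.01 − 7.45) = 3.631; fraction as HOCl = 1/(1 + 3.631) = 0.2159.
(b) Free chlorine required for 1.71 ppm HOCl: 1.71 / 0.2159 = 7.919 ppm.
(b) FC to add: 7.919 − 0.2 = 7.719 mg/L as Cl₂.
(b) Cl₂ equivalent: 7.719 mg/L × 2,500,000 L = 19,300 g.
(b) Product at 72.7% available Cl: 19,300 / 0.727 = 26,540 g.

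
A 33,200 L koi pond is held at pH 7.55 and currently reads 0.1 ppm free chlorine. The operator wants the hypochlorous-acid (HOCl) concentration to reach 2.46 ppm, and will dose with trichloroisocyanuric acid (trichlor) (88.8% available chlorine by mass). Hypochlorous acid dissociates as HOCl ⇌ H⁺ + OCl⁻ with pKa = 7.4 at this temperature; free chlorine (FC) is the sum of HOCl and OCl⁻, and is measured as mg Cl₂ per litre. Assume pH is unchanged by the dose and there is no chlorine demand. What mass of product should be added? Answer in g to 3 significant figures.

218 g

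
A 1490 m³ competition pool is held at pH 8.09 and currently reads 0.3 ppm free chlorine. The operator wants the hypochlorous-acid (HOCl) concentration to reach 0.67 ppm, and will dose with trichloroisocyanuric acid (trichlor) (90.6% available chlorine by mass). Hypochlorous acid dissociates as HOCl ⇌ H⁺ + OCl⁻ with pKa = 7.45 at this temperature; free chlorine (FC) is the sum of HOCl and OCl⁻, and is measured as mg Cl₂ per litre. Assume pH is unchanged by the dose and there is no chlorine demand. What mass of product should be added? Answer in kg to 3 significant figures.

Volume: 1490 m³ = 1,490,000 L.
[OCl⁻]/[HOCl] = 10^(pH − pKa) = 10^(8.09 − 7.45) = 4.365; fraction as HOCl = 1/(1 + 4.365) = 0.1864.
Free chlorine required for 0.67 ppm HOCl: 0.67 / 0.1864 = 3.595 ppm.
FC to add: 3.595 − 0.3 = 3.295 mg/L as Cl₂.
Cl₂ equivalent: 3.295 mg/L × 1,490,000 L = 4909 g.
Product at 90.6% available Cl: 4909 / 0.906 = 5418 g.

5.42 kg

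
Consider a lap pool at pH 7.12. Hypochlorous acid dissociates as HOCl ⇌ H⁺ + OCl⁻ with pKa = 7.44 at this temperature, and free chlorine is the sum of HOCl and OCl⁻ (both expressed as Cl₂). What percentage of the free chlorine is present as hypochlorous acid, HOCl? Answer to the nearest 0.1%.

67.6%

[OCl⁻]/[HOCl] = 10^(pH − pKa) = 10^(7.12 − 7.44) = 10^-0.32 = 0.4786.
Fraction as HOCl = 1 / (1 + 0.4786) = 0.6763.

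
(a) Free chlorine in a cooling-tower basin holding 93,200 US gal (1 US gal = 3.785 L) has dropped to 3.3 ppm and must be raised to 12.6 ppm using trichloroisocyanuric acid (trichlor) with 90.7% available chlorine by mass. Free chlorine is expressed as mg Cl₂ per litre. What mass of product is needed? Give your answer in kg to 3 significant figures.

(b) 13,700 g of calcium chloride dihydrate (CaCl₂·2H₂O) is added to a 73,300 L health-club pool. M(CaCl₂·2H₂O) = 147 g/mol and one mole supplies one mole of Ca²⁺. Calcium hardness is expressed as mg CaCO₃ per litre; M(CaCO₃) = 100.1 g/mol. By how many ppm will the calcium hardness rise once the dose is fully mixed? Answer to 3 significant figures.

(a) Volume: 93,200 US gal × 3.785 L/gal = 352,762 L.
(a) Chlorine deficit: 12.6 − 3.3 = 9.3 ppm = 9.3 mg/L as Cl₂.
(a) Cl₂ equivalent needed: 9.3 mg/L × 352,762 L = 3,281,000 mg = 3281 g.
(a) Product at 90.7% available chlorine: 3281 / 0.907 = 3617 g.

(b) Moles of Ca²⁺: 13,700 g ÷ 147 g/mol = 93.2 mol.
(b) As CaCO₃: 93.2 mol × 100.1 g/mol = 9329 g.
(b) Rise: 9329 g / 73,300 L × 1000 = 127.3 mg/L.

(a) 3.62 kg; (b) 127 ppm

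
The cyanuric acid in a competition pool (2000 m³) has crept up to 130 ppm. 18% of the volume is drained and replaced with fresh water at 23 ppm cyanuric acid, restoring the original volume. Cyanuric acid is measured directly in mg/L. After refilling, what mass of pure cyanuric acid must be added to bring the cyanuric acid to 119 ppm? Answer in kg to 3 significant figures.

16.5 kg

Volume: 2000 m³ = 2,000,000 L.
After draining 18% and refilling: 130 × 0.82 + 23 × 0.18 = 110.74 ppm.
Deficit to target: 119 − 110.74 = 8.26 mg/L.
Mass: 8.26 mg/L × 2,000,000 L = 16,520 g cyanuric acid.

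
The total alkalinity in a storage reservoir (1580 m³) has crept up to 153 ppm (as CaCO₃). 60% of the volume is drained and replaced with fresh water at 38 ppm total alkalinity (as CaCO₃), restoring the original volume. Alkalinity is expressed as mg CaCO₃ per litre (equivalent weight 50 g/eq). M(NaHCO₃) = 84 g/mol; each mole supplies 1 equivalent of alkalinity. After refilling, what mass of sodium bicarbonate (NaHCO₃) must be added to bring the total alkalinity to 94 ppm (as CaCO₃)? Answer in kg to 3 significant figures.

26.5 kg

Volume: 1580 m³ = 1,580,000 L.
After draining 60% and refilling: 153 × 0.40 + 38 × 0.60 = 84 ppm.
Deficit to target: 94 − 84 = 10 mg/L.
As CaCO₃: 10 mg/L × 1,580,000 L = 15,800 g; ÷ 50 g/eq ÷ 1 = 316 mol NaHCO₃.
Mass: 316 × 84 = 26,540 g.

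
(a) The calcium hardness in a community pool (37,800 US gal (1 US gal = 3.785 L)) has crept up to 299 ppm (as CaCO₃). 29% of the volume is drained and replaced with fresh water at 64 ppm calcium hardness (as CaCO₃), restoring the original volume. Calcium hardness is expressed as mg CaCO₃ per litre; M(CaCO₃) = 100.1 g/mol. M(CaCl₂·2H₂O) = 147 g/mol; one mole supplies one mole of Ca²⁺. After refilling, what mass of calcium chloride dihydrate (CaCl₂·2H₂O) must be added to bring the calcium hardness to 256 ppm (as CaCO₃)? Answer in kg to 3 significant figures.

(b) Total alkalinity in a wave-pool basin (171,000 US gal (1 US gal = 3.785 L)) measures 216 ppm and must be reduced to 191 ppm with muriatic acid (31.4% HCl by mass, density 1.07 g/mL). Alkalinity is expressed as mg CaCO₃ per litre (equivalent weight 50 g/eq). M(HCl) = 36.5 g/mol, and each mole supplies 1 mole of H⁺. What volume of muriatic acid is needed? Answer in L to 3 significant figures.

(a) 5.28 kg; (b) 35.2 L

(a) Volume: 37,800 US gal × 3.785 L/gal = 143,073 L.
(a) After draining 29% and refilling: 299 × 0.71 + 64 × 0.29 = 230.85 ppm.
(a) Deficit to target: 256 − 230.85 = 25.15 mg/L.
(a) As CaCO₃: 25.15 mg/L × 143,073 L = 3598 g; ÷ 100.1 = 35.95 mol Ca²⁺.
(a) Mass: 35.95 × 147 = 5284 g.

(b) Volume: 171,000 US gal × 3.785 L/gal = 647,235 L.
(b) Alkalinity to neutralize: (216 − 191) = 25 mg/L as CaCO₃ × 647,235 L = 16,180 g as CaCO₃.
(b) Equivalents of H⁺ required: 16,180 ÷ 50 g/eq = 323.6 eq = 323.6 mol HCl.
(b) Mass of HCl: 323.6 × 36.5 = 11,810 g.
(b) Mass of 31.4% solution: 11,810 / 0.314 = 37,620 g.
(b) Volume: 37,620 g ÷ 1.07 g/mL = 35,160 mL.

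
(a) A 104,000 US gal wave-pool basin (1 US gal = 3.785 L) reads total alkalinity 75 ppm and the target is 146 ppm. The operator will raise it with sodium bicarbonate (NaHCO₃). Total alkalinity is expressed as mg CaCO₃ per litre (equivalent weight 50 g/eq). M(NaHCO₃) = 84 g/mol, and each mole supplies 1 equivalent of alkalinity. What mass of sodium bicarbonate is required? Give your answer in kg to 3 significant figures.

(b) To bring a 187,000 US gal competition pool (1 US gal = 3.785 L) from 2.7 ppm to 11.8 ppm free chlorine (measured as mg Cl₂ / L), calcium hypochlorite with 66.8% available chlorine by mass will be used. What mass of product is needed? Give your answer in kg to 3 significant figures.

(a) Volume: 104,000 US gal × 3.785 L/gal = 393,640 L.
(a) Alkalinity to add: (146 − 75) = 71 mg/L as CaCO₃ × 393,640 L = 27,950 g as CaCO₃.
(a) Equivalents: 27,950 g ÷ 50 g/eq = 559 eq.
(a) NaHCO₃ supplies 1 eq per mole → 559 mol.
(a) Mass: 559 mol × 84 g/mol = 46,950 g.

(b) Volume: 187,000 US gal × 3.785 L/gal = 707,795 L.
(b) Chlorine deficit: 11.8 − 2.7 = 9.1 ppm = 9.1 mg/L as Cl₂.
(b) Cl₂ equivalent needed: 9.1 mg/L × 707,795 L = 6,441,000 mg = 6441 g.
(b) Product at 66.8% available chlorine: 6441 / 0.668 = 9642 g.

(a) 47.0 kg; (b) 9.64 kg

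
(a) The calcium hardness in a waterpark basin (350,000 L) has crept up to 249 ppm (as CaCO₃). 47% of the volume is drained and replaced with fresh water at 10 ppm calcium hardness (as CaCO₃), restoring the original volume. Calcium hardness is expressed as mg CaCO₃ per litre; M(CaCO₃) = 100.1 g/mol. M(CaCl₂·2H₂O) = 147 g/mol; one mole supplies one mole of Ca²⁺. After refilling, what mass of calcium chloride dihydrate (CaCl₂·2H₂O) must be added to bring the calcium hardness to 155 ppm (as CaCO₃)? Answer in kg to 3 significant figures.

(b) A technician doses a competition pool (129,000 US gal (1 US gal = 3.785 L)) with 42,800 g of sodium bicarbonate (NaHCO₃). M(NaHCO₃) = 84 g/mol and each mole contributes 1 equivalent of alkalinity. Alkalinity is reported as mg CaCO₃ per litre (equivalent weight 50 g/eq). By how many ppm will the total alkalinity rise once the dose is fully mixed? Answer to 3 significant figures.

(a) 9.42 kg; (b) 52.2 ppm

(a) After draining 47% and refilling: 249 × 0.53 + 10 × 0.47 = 136.67 ppm.
(a) Deficit to target: 155 − 136.67 = 18.33 mg/L.
(a) As CaCO₃: 18.33 mg/L × 350,000 L = 6416 g; ÷ 100.1 = 64.09 mol Ca²⁺.
(a) Mass: 64.09 × 147 = 9421 g.

(b) Volume: 129,000 US gal × 3.785 L/gal = 488,265 L.
(b) Moles of NaHCO₃: 42,800 g ÷ 84 g/mol = 509.5 mol → 509.5 eq of alkalinity.
(b) As CaCO₃: 509.5 eq × 50 g/eq = 25,480 g.
(b) Rise: 25,480 g / 488,265 L × 1000 = 52.18 mg/L.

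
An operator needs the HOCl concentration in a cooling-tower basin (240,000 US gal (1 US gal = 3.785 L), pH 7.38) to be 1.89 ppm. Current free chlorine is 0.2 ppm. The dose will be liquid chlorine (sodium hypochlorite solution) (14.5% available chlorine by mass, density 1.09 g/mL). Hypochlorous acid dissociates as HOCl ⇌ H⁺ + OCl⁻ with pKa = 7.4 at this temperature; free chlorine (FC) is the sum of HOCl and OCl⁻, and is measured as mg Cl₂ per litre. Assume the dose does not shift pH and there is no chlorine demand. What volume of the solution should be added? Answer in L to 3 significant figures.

Volume: 240,000 US gal × 3.785 L/gal = 908,400 L.
[OCl⁻]/[HOCl] = 10^(pH − pKa) = 10^(7.38 − 7.4) = 0.955; fraction as HOCl = 1/(1 + 0.955) = 0.5115.
Free chlorine required for 1.89 ppm HOCl: 1.89 / 0.5115 = 3.695 ppm.
FC to add: 3.695 − 0.2 = 3.495 mg/L as Cl₂.
Cl₂ equivalent: 3.495 mg/L × 908,400 L = 3175 g.
Product at 14.5% available Cl: 3175 / 0.145 = 21,900 g.
Volume: 21,900 g ÷ 1.09 g/mL = 20,090 mL.

20.1 L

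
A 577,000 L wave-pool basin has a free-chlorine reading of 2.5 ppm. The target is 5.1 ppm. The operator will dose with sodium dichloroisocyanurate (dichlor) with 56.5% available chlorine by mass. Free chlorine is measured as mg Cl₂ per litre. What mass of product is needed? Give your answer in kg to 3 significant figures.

Chlorine deficit: 5.1 − 2.5 = 2.6 ppm = 2.6 mg/L as Cl₂.
Cl₂ equivalent needed: 2.6 mg/L × 577,000 L = 1,500,000 mg = 1500 g.
Product at 56.5% available chlorine: 1500 / 0.565 = 2655 g.

2.66 kg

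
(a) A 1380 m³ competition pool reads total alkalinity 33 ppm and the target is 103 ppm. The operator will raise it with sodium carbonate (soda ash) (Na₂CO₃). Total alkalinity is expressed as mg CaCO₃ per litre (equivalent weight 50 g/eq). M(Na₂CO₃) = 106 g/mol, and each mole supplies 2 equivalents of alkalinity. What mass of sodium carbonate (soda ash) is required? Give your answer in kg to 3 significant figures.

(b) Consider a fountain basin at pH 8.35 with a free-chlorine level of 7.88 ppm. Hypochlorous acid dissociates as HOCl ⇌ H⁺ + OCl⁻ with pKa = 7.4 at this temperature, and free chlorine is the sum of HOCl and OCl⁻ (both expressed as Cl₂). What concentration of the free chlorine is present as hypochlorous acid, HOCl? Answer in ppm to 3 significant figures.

(a) 102 kg; (b) 0.795 ppm

(a) Volume: 1380 m³ = 1,380,000 L.
(a) Alkalinity to add: (103 − 33) = 70 mg/L as CaCO₃ × 1,380,000 L = 96,600 g as CaCO₃.
(a) Equivalents: 96,600 g ÷ 50 g/eq = 1932 eq.
(a) Each mole of Na₂CO₃ supplies 2 eq, so 1932 / 2 = 966 mol.
(a) Mass: 966 mol × 106 g/mol = 102,400 g.

(b) [OCl⁻]/[HOCl] = 10^(pH − pKa) = 10^(8.35 − 7.4) = 10^0.95 = 8.913.
(b) Fraction as HOCl = 1 / (1 + 8.913) = 0.1009.
(b) HOCl = 0.1009 × 7.88 ppm = 0.795 ppm.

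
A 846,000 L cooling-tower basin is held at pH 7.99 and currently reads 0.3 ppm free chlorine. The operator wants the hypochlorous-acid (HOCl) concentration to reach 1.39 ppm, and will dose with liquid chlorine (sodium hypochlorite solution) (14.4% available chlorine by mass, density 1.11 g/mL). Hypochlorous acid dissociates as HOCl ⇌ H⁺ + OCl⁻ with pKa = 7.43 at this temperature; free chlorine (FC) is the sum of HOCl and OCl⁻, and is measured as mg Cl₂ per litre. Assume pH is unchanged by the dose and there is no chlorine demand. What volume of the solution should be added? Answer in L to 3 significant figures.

32.5 L

[OCl⁻]/[HOCl] = 10^(pH − pKa) = 10^(7.99 − 7.43) = 3.631; fraction as HOCl = 1/(1 + 3.631) = 0.2159.
Free chlorine required for 1.39 ppm HOCl: 1.39 / 0.2159 = 6.437 ppm.
FC to add: 6.437 − 0.3 = 6.137 mg/L as Cl₂.
Cl₂ equivalent: 6.137 mg/L × 846,000 L = 5192 g.
Product at 14.4% available Cl: 5192 / 0.144 = 36,050 g.
Volume: 36,050 g ÷ 1.11 g/mL = 32,480 mL.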